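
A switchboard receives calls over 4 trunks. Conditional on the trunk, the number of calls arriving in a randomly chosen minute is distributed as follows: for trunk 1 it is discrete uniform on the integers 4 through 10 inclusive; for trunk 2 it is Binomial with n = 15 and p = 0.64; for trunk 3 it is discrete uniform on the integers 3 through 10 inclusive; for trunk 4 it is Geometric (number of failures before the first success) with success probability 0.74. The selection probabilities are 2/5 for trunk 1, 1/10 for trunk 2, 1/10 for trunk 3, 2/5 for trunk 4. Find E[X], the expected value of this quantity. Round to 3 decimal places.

Component means — 1: 7; 2: 9.6; 3: 6.5; 4: 0.351351.
E[X] = 0.4·7 + 0.1·9.6 + 0.1·6.5 + 0.4·0.351351 = 4.55054.

4.551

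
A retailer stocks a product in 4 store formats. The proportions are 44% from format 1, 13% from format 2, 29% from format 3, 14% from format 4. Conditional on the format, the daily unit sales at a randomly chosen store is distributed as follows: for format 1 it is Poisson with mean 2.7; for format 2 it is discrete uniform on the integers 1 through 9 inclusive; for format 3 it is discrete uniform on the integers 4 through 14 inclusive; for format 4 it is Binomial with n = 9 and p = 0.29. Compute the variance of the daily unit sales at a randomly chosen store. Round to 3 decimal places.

Per component, 1: μ=2.7, E[X²]=9.99; 2: μ=5, E[X²]=31.6667; 3: μ=9, E[X²]=91; 4: μ=2.61, E[X²]=8.6652.
E[X] = 0.44·2.7 + 0.13·5 + 0.29·9 + 0.14·2.61 = 4.8134.
E[X²] = 0.44·9.99 + 0.13·31.6667 + 0.29·91 + 0.14·8.6652 = 36.1154.
Var(X) = E[X²] − (E[X])² = 36.1154 − 23.1688 = 12.9466.

12.947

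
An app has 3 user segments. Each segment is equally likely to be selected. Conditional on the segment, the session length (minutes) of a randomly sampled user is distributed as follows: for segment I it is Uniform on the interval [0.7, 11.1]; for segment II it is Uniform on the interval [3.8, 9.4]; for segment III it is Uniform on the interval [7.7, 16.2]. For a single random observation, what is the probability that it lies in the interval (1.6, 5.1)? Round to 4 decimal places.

0.1896

Conditional on each segment, P(1.6 < X < 5.1): I: 0.336538; II: 0.232143; III: 0.
By total probability, P(1.6 < X < 5.1) = 0.333333·0.336538 + 0.333333·0.232143 + 0.333333·0 = 0.18956.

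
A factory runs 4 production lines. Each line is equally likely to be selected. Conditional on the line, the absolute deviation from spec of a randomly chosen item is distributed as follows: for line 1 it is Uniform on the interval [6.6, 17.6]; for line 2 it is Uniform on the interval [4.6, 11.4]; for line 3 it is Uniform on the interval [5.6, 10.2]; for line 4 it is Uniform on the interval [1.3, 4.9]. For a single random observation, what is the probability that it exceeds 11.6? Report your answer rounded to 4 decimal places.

Conditional on each line, P(X > 11.6): 1: 0.545455; 2: 0; 3: 0; 4: 0.
By total probability, P(X > 11.6) = 0.25·0.545455 + 0.25·0 + 0.25·0 + 0.25·0 = 0.136364.

0.1364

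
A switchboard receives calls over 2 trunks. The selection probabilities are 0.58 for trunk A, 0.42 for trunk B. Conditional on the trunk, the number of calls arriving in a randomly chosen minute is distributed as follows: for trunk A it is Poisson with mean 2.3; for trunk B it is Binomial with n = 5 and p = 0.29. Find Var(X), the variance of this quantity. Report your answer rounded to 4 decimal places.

Per component, A: μ=2.3, E[X²]=7.59; B: μ=1.45, E[X²]=3.132.
E[X] = 0.58·2.3 + 0.42·1.45 = 1.943.
E[X²] = 0.58·7.59 + 0.42·3.132 = 5.71764.
Var(X) = E[X²] − (E[X])² = 5.71764 − 3.77525 = 1.94239.

1.9424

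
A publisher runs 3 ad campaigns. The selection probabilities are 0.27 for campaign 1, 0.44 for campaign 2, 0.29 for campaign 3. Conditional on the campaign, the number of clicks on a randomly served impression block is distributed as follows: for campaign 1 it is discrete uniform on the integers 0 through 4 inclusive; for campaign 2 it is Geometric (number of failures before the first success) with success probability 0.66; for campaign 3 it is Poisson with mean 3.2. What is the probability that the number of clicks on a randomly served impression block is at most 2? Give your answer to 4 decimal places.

0.6949

Conditional on each campaign, P(X ≤ 2): 1: 0.6; 2: 0.960696; 3: 0.379904.
By total probability, P(X ≤ 2) = 0.27·0.6 + 0.44·0.960696 + 0.29·0.379904 = 0.694878.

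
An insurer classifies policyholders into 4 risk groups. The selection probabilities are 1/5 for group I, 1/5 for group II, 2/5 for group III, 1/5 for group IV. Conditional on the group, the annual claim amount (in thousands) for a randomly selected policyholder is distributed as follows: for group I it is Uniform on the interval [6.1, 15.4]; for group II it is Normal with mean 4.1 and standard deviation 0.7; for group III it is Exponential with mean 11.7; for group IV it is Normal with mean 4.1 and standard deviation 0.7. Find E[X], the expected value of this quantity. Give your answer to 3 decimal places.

8.470

Component means — I: 10.75; II: 4.1; III: 11.7; IV: 4.1.
E[X] = 0.2·10.75 + 0.2·4.1 + 0.4·11.7 + 0.2·4.1 = 8.47.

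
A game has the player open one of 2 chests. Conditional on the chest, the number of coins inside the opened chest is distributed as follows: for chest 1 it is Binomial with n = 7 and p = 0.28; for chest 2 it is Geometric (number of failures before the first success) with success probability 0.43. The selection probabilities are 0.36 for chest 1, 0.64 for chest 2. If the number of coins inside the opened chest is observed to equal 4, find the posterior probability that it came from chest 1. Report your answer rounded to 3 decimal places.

Likelihoods P(X=4 | ·): 1: 0.0802967; 2: 0.0453908.
Posterior ∝ prior × likelihood. Numerator for 1: 0.36·0.0802967 = 0.0289068.
Normalizing constant: 0.36·0.0802967 + 0.64·0.0453908 = 0.0579569.
P(1 | observation) = 0.0289068 / 0.0579569 = 0.498764.

0.499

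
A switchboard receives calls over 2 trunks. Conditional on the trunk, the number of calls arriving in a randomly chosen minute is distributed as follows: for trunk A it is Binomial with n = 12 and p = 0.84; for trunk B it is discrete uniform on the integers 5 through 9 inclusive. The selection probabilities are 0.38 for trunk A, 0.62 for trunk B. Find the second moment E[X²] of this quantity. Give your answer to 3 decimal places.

For each component E[X²] = Var + (mean)², giving A: 103.219; B: 51.
Overall E[X²] = 0.38·103.219 + 0.62·51 = 70.8433.

70.843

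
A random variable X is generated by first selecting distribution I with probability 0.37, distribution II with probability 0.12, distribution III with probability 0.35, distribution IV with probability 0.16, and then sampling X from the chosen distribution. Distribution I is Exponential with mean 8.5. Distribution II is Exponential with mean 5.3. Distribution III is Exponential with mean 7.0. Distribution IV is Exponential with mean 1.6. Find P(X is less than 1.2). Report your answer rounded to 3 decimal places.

0.213

Conditional on each component, P(X < 1.2): I: 0.131664; II: 0.202613; III: 0.15754; IV: 0.527633.
By total probability, P(X < 1.2) = 0.37·0.131664 + 0.12·0.202613 + 0.35·0.15754 + 0.16·0.527633 = 0.212589.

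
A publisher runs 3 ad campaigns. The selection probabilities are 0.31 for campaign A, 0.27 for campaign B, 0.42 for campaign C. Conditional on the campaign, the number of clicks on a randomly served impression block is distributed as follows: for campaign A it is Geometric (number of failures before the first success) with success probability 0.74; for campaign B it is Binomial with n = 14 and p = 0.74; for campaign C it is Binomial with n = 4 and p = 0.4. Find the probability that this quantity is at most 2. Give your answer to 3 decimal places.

Conditional on each campaign, P(X ≤ 2): A: 0.982424; B: 5.01888e-06; C: 0.8208.
By total probability, P(X ≤ 2) = 0.31·0.982424 + 0.27·5.01888e-06 + 0.42·0.8208 = 0.649289.

0.649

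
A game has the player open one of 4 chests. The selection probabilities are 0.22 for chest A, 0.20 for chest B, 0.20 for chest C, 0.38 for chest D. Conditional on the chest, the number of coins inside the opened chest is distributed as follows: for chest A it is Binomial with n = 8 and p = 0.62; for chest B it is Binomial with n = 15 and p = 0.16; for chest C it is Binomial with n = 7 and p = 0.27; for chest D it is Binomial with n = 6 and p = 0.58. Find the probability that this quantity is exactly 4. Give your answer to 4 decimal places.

Conditional on each chest, P(X = 4): A: 0.215675; B: 0.131427; C: 0.0723589; D: 0.299434.
By total probability, P(X = 4) = 0.22·0.215675 + 0.2·0.131427 + 0.2·0.0723589 + 0.38·0.299434 = 0.201991.

0.2020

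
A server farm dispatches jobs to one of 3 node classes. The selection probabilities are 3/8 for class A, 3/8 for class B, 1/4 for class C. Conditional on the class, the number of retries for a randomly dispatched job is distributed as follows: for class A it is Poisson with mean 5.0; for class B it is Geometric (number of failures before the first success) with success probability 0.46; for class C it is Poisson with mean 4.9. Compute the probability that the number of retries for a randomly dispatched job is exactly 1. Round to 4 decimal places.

Conditional on each class, P(X = 1): A: 0.0336897; B: 0.2484; C: 0.0364883.
By total probability, P(X = 1) = 0.375·0.0336897 + 0.375·0.2484 + 0.25·0.0364883 = 0.114906.

0.1149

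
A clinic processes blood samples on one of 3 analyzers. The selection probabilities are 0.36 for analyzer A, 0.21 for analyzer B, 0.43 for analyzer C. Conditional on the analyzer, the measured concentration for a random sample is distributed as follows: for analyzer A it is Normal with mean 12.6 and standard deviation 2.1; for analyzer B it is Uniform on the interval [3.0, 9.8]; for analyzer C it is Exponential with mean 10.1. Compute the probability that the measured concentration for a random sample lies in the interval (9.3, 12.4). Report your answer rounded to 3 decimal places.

0.206

Conditional on each analyzer, P(9.3 < X < 12.4): A: 0.404021; B: 0.0735294; C: 0.105245.
By total probability, P(9.3 < X < 12.4) = 0.36·0.404021 + 0.21·0.0735294 + 0.43·0.105245 = 0.206144.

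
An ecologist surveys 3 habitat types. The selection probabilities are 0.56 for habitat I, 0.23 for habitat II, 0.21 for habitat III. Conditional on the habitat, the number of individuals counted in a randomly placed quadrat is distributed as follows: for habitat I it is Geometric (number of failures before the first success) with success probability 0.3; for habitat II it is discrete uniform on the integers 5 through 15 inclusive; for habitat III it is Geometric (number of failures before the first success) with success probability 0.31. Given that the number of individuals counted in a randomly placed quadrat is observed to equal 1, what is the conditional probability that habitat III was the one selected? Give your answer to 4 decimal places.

0.2764

Likelihoods P(X=1 | ·): I: 0.21; II: 0; III: 0.2139.
Posterior ∝ prior × likelihood. Numerator for III: 0.21·0.2139 = 0.044919.
Normalizing constant: 0.56·0.21 + 0.23·0 + 0.21·0.2139 = 0.162519.
P(III | observation) = 0.044919 / 0.162519 = 0.276392.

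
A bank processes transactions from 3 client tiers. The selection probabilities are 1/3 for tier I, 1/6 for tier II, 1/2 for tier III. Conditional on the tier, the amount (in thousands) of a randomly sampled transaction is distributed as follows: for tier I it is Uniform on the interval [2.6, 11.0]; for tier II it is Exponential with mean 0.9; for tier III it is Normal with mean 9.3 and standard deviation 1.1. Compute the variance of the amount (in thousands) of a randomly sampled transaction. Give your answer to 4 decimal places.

Per component, I: μ=6.8, E[X²]=52.12; II: μ=0.9, E[X²]=1.62; III: μ=9.3, E[X²]=87.7.
E[X] = 0.333333·6.8 + 0.166667·0.9 + 0.5·9.3 = 7.06667.
E[X²] = 0.333333·52.12 + 0.166667·1.62 + 0.5·87.7 = 61.4933.
Var(X) = E[X²] − (E[X])² = 61.4933 − 49.9378 = 11.5556.

11.5556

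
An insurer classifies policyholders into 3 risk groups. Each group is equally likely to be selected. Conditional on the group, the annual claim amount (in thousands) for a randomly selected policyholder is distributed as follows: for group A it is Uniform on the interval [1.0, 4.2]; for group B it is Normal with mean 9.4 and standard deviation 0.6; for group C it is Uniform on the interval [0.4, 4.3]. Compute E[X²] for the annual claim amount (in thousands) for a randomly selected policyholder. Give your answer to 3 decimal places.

34.374

For each component E[X²] = Var + (mean)², giving A: 7.61333; B: 88.72; C: 6.79.
Overall E[X²] = 0.333333·7.61333 + 0.333333·88.72 + 0.333333·6.79 = 34.3744.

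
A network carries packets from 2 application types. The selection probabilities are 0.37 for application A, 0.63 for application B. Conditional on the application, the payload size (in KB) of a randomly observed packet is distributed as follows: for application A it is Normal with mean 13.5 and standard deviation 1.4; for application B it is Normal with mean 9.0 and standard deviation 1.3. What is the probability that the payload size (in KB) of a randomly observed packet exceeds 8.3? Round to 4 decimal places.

0.8140

Conditional on each application, P(X > 8.3): A: 0.999898; B: 0.704871.
By total probability, P(X > 8.3) = 0.37·0.999898 + 0.63·0.704871 = 0.814031.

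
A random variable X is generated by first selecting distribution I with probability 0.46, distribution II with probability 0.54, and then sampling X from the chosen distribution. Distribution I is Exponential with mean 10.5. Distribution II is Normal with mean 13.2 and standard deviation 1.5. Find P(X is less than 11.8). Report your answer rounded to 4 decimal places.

Conditional on each component, P(X < 11.8): I: 0.674961; II: 0.175324.
By total probability, P(X < 11.8) = 0.46·0.674961 + 0.54·0.175324 = 0.405157.

0.4052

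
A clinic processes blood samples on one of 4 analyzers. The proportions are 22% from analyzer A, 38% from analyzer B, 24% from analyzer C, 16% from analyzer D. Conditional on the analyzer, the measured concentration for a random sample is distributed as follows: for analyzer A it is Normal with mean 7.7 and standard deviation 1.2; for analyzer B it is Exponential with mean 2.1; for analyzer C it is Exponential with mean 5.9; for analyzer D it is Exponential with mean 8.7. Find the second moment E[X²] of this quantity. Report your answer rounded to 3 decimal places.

For each component E[X²] = Var + (mean)², giving A: 60.73; B: 8.82; C: 69.62; D: 151.38.
Overall E[X²] = 0.22·60.73 + 0.38·8.82 + 0.24·69.62 + 0.16·151.38 = 57.6418.

57.642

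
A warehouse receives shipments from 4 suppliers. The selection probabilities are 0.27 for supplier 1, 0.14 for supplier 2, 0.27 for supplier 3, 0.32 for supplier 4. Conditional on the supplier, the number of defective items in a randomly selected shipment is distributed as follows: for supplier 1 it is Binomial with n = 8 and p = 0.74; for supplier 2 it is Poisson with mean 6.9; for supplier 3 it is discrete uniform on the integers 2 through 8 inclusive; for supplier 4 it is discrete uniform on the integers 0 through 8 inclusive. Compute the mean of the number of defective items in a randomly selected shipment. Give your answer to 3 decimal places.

Component means — 1: 5.92; 2: 6.9; 3: 5; 4: 4.
E[X] = 0.27·5.92 + 0.14·6.9 + 0.27·5 + 0.32·4 = 5.1944.

5.194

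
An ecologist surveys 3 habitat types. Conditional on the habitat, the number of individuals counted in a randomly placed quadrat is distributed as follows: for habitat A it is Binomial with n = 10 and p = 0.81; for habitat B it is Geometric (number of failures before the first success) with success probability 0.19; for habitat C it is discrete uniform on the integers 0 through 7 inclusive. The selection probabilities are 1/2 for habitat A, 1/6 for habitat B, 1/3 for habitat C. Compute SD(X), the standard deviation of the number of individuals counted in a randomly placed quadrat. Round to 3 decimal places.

3.323

Per component, A: μ=8.1, E[X²]=67.149; B: μ=4.26316, E[X²]=40.6122; C: μ=3.5, E[X²]=17.5.
E[X] = 0.5·8.1 + 0.166667·4.26316 + 0.333333·3.5 = 5.92719.
E[X²] = 0.5·67.149 + 0.166667·40.6122 + 0.333333·17.5 = 46.1765.
Var(X) = E[X²] − (E[X])² = 46.1765 − 35.1316 = 11.0449.
SD(X) = √11.0449 = 3.32339.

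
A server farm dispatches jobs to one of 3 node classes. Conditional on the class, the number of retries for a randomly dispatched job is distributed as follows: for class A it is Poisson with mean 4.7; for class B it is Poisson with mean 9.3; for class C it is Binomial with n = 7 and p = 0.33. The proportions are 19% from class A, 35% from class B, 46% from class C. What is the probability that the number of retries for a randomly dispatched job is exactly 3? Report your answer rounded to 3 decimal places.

Conditional on each class, P(X = 3): A: 0.157383; B: 0.0122563; C: 0.25346.
By total probability, P(X = 3) = 0.19·0.157383 + 0.35·0.0122563 + 0.46·0.25346 = 0.150784.

0.151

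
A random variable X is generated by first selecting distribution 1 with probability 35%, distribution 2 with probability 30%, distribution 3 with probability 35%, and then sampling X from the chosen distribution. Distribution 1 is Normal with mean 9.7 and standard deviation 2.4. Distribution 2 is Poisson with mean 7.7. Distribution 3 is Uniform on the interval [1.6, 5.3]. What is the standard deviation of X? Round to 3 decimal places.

3.439

Per component, 1: μ=9.7, E[X²]=99.85; 2: μ=7.7, E[X²]=66.99; 3: μ=3.45, E[X²]=13.0433.
E[X] = 0.35·9.7 + 0.3·7.7 + 0.35·3.45 = 6.9125.
E[X²] = 0.35·99.85 + 0.3·66.99 + 0.35·13.0433 = 59.6097.
Var(X) = E[X²] − (E[X])² = 59.6097 − 47.7827 = 11.827.
SD(X) = √11.827 = 3.43904.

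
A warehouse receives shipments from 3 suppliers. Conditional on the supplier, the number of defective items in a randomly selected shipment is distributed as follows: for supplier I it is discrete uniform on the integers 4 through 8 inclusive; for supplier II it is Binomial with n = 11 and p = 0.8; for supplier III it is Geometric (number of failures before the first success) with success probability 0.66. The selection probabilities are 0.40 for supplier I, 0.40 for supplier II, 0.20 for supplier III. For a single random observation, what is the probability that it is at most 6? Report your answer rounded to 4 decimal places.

Conditional on each supplier, P(X ≤ 6): I: 0.6; II: 0.0504096; III: 0.999475.
By total probability, P(X ≤ 6) = 0.4·0.6 + 0.4·0.0504096 + 0.2·0.999475 = 0.460059.

0.4601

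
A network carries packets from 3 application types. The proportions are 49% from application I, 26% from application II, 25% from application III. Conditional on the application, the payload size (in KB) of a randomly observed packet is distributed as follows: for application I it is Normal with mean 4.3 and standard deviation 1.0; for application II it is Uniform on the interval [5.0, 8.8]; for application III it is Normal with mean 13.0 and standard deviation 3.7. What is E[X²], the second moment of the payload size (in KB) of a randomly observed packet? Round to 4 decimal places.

67.9141

For each component E[X²] = Var + (mean)², giving I: 19.49; II: 48.8133; III: 182.69.
Overall E[X²] = 0.49·19.49 + 0.26·48.8133 + 0.25·182.69 = 67.9141.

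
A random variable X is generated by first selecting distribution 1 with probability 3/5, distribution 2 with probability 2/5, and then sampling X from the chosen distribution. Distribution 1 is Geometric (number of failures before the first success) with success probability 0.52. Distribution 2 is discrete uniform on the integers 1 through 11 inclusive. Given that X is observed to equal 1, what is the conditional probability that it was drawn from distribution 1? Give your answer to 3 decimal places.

0.805

Likelihoods P(X=1 | ·): 1: 0.2496; 2: 0.0909091.
Posterior ∝ prior × likelihood. Numerator for 1: 0.6·0.2496 = 0.14976.
Normalizing constant: 0.6·0.2496 + 0.4·0.0909091 = 0.186124.
P(1 | observation) = 0.14976 / 0.186124 = 0.804626.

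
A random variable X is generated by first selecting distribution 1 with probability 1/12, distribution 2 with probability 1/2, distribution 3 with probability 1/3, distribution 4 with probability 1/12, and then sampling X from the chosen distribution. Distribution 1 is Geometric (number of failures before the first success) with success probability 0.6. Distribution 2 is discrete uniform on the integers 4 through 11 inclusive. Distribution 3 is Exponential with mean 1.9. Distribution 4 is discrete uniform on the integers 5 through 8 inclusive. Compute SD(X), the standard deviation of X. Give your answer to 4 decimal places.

Per component, 1: μ=0.666667, E[X²]=1.55556; 2: μ=7.5, E[X²]=61.5; 3: μ=1.9, E[X²]=7.22; 4: μ=6.5, E[X²]=43.5.
E[X] = 0.0833333·0.666667 + 0.5·7.5 + 0.333333·1.9 + 0.0833333·6.5 = 4.98056.
E[X²] = 0.0833333·1.55556 + 0.5·61.5 + 0.333333·7.22 + 0.0833333·43.5 = 36.9113.
Var(X) = E[X²] − (E[X])² = 36.9113 − 24.8059 = 12.1054.
SD(X) = √12.1054 = 3.47928.

3.4793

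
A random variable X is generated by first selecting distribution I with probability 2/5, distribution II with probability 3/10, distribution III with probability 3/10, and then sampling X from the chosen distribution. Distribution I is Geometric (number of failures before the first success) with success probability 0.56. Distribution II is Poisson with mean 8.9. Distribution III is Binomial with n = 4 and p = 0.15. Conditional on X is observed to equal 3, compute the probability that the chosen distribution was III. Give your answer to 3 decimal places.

0.126

Likelihoods P(X=3 | ·): I: 0.047703; II: 0.016025; III: 0.011475.
Posterior ∝ prior × likelihood. Numerator for III: 0.3·0.011475 = 0.0034425.
Normalizing constant: 0.4·0.047703 + 0.3·0.016025 + 0.3·0.011475 = 0.0273312.
P(III | observation) = 0.0034425 / 0.0273312 = 0.125955.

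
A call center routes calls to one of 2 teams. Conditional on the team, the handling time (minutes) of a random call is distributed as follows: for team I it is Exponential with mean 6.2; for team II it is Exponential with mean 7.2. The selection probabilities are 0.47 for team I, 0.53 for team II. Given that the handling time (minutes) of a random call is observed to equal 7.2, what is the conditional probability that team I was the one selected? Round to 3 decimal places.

0.467

Likelihoods f(7.2 | ·): I: 0.0504971; II: 0.0510944.
Posterior ∝ prior × likelihood. Numerator for I: 0.47·0.0504971 = 0.0237336.
Normalizing constant: 0.47·0.0504971 + 0.53·0.0510944 = 0.0508136.
P(I | observation) = 0.0237336 / 0.0508136 = 0.467072.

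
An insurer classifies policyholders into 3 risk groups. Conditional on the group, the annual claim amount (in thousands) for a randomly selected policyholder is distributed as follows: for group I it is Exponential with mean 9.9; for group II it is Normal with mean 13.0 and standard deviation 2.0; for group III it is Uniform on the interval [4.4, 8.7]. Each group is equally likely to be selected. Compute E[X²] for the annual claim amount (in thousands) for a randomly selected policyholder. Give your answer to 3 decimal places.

For each component E[X²] = Var + (mean)², giving I: 196.02; II: 173; III: 44.4433.
Overall E[X²] = 0.333333·196.02 + 0.333333·173 + 0.333333·44.4433 = 137.821.

137.821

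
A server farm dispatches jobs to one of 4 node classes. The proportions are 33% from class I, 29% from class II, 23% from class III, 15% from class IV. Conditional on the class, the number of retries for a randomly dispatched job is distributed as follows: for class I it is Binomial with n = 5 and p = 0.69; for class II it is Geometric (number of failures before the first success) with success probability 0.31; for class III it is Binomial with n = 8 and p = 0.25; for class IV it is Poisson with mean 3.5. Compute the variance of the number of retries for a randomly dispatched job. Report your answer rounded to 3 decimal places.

Per component, I: μ=3.45, E[X²]=12.972; II: μ=2.22581, E[X²]=12.1342; III: μ=2, E[X²]=5.5; IV: μ=3.5, E[X²]=15.75.
E[X] = 0.33·3.45 + 0.29·2.22581 + 0.23·2 + 0.15·3.5 = 2.76898.
E[X²] = 0.33·12.972 + 0.29·12.1342 + 0.23·5.5 + 0.15·15.75 = 11.4272.
Var(X) = E[X²] − (E[X])² = 11.4272 − 7.66727 = 3.75992.

3.760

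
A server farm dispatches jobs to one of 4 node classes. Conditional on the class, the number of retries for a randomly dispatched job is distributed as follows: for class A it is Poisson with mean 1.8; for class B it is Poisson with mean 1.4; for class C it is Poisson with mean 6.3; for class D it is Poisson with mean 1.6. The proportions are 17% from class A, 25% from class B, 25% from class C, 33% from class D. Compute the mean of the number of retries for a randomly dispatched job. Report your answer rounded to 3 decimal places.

2.759

Component means — A: 1.8; B: 1.4; C: 6.3; D: 1.6.
E[X] = 0.17·1.8 + 0.25·1.4 + 0.25·6.3 + 0.33·1.6 = 2.759.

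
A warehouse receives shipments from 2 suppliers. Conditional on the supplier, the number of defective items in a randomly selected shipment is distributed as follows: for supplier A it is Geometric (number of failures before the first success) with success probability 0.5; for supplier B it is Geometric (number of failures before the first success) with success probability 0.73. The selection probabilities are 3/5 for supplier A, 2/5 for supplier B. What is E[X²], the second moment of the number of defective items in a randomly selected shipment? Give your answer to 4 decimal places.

2.0574

For each component E[X²] = Var + (mean)², giving A: 3; B: 0.64346.
Overall E[X²] = 0.6·3 + 0.4·0.64346 = 2.05738.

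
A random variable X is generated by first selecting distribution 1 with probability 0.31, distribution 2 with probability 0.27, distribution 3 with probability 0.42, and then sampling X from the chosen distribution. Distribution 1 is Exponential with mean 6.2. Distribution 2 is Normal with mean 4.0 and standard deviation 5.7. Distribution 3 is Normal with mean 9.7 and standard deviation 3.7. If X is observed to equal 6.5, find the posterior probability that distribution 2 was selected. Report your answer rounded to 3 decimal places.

0.261

Likelihoods f(6.5 | ·): 1: 0.0565327; 2: 0.0635716; 3: 0.0741795.
Posterior ∝ prior × likelihood. Numerator for 2: 0.27·0.0635716 = 0.0171643.
Normalizing constant: 0.31·0.0565327 + 0.27·0.0635716 + 0.42·0.0741795 = 0.0658449.
P(2 | observation) = 0.0171643 / 0.0658449 = 0.260678.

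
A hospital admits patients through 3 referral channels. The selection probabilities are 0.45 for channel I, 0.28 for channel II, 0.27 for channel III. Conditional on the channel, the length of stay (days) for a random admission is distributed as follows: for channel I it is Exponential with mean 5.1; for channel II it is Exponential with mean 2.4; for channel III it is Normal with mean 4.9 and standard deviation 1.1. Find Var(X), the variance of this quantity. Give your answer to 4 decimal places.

15.0399

Per component, I: μ=5.1, E[X²]=52.02; II: μ=2.4, E[X²]=11.52; III: μ=4.9, E[X²]=25.22.
E[X] = 0.45·5.1 + 0.28·2.4 + 0.27·4.9 = 4.29.
E[X²] = 0.45·52.02 + 0.28·11.52 + 0.27·25.22 = 33.444.
Var(X) = E[X²] − (E[X])² = 33.444 − 18.4041 = 15.0399.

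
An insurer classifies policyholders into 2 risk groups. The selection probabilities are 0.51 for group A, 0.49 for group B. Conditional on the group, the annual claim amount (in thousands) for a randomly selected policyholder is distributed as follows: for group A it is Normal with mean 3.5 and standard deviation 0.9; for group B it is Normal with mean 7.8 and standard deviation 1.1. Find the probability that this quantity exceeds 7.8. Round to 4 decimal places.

Conditional on each group, P(X > 7.8): A: 8.86216e-07; B: 0.5.
By total probability, P(X > 7.8) = 0.51·8.86216e-07 + 0.49·0.5 = 0.245.

0.2450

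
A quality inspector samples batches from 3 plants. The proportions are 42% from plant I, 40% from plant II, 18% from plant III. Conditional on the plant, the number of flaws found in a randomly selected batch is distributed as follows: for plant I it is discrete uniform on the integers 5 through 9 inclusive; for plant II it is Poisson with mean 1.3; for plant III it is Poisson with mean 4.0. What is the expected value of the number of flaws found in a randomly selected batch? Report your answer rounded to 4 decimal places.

4.1800

Component means — I: 7; II: 1.3; III: 4.
E[X] = 0.42·7 + 0.4·1.3 + 0.18·4 = 4.18.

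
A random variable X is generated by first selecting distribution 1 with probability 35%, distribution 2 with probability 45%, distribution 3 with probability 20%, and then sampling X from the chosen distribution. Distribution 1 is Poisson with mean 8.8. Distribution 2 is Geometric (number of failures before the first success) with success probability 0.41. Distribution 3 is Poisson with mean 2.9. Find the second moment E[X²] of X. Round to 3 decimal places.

34.957

For each component E[X²] = Var + (mean)², giving 1: 86.24; 2: 5.58061; 3: 11.31.
Overall E[X²] = 0.35·86.24 + 0.45·5.58061 + 0.2·11.31 = 34.9573.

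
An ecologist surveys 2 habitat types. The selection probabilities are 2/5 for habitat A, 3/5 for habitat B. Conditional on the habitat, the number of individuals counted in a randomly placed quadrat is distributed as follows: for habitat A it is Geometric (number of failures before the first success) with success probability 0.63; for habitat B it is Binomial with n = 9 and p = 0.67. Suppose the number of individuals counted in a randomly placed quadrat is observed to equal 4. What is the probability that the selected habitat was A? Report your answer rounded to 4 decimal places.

Likelihoods P(X=4 | ·): A: 0.0118072; B: 0.0993664.
Posterior ∝ prior × likelihood. Numerator for A: 0.4·0.0118072 = 0.00472289.
Normalizing constant: 0.4·0.0118072 + 0.6·0.0993664 = 0.0643427.
P(A | observation) = 0.00472289 / 0.0643427 = 0.073402.

0.0734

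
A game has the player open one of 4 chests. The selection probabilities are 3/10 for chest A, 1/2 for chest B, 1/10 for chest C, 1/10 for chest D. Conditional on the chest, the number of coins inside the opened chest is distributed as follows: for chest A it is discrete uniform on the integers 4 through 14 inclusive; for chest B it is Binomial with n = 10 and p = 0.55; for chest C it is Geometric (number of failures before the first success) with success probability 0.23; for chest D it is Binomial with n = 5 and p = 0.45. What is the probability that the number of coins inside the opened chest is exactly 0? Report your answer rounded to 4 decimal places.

0.0282

Conditional on each chest, P(X = 0): A: 0; B: 0.000340506; C: 0.23; D: 0.0503284.
By total probability, P(X = 0) = 0.3·0 + 0.5·0.000340506 + 0.1·0.23 + 0.1·0.0503284 = 0.0282031.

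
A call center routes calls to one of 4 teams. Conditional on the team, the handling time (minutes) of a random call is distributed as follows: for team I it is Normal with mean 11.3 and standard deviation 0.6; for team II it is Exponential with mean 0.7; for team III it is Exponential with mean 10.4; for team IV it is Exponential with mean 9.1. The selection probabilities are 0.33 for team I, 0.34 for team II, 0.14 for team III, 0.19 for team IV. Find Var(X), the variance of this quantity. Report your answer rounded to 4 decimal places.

Per component, I: μ=11.3, E[X²]=128.05; II: μ=0.7, E[X²]=0.98; III: μ=10.4, E[X²]=216.32; IV: μ=9.1, E[X²]=165.62.
E[X] = 0.33·11.3 + 0.34·0.7 + 0.14·10.4 + 0.19·9.1 = 7.152.
E[X²] = 0.33·128.05 + 0.34·0.98 + 0.14·216.32 + 0.19·165.62 = 104.342.
Var(X) = E[X²] − (E[X])² = 104.342 − 51.1511 = 53.1912.

53.1912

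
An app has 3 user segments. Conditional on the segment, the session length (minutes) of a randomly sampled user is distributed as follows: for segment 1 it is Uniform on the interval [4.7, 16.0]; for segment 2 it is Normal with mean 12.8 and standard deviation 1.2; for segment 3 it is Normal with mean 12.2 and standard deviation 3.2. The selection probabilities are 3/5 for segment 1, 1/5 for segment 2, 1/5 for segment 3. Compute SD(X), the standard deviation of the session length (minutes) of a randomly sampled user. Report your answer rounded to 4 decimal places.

Per component, 1: μ=10.35, E[X²]=117.763; 2: μ=12.8, E[X²]=165.28; 3: μ=12.2, E[X²]=159.08.
E[X] = 0.6·10.35 + 0.2·12.8 + 0.2·12.2 = 11.21.
E[X²] = 0.6·117.763 + 0.2·165.28 + 0.2·159.08 = 135.53.
Var(X) = E[X²] − (E[X])² = 135.53 − 125.664 = 9.8659.
SD(X) = √9.8659 = 3.141.

3.1410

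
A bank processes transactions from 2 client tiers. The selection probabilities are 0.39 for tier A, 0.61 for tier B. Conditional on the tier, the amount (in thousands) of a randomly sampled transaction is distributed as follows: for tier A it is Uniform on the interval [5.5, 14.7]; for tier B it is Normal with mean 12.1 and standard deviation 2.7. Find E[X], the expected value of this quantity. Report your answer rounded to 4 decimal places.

Component means — A: 10.1; B: 12.1.
E[X] = 0.39·10.1 + 0.61·12.1 = 11.32.

11.3200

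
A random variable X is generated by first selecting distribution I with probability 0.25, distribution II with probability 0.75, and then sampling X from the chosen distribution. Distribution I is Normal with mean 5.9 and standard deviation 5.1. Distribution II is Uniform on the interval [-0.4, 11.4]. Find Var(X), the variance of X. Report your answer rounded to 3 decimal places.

Per component, I: μ=5.9, E[X²]=60.82; II: μ=5.5, E[X²]=41.8533.
E[X] = 0.25·5.9 + 0.75·5.5 = 5.6.
E[X²] = 0.25·60.82 + 0.75·41.8533 = 46.595.
Var(X) = E[X²] − (E[X])² = 46.595 − 31.36 = 15.235.

15.235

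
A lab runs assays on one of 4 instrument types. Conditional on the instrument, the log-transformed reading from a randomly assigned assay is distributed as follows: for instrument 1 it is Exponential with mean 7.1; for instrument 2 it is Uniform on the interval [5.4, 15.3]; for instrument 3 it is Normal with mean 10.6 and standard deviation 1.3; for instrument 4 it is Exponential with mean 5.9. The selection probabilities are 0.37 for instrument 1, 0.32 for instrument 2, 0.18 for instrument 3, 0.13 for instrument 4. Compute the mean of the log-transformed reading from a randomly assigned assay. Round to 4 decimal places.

8.6140

Component means — 1: 7.1; 2: 10.35; 3: 10.6; 4: 5.9.
E[X] = 0.37·7.1 + 0.32·10.35 + 0.18·10.6 + 0.13·5.9 = 8.614.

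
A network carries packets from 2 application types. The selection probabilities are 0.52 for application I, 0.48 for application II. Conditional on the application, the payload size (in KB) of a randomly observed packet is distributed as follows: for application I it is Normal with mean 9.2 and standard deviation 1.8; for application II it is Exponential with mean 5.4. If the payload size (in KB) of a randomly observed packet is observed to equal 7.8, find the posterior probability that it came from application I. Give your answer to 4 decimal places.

Likelihoods f(7.8 | ·): I: 0.163786; II: 0.0436809.
Posterior ∝ prior × likelihood. Numerator for I: 0.52·0.163786 = 0.0851687.
Normalizing constant: 0.52·0.163786 + 0.48·0.0436809 = 0.106136.
P(I | observation) = 0.0851687 / 0.106136 = 0.802452.

0.8025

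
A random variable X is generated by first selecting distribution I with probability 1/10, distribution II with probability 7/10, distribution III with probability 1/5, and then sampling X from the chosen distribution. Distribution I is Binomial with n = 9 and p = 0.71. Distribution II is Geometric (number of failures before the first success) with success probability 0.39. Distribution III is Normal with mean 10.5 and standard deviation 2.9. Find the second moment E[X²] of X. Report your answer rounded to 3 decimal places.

For each component E[X²] = Var + (mean)², giving I: 42.6852; II: 6.45694; III: 118.66.
Overall E[X²] = 0.1·42.6852 + 0.7·6.45694 + 0.2·118.66 = 32.5204.

32.520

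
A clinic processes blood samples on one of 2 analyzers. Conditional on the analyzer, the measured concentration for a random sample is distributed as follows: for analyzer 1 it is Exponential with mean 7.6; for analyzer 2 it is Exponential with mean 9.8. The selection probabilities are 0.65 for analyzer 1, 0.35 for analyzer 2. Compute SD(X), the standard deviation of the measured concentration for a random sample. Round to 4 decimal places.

Per component, 1: μ=7.6, E[X²]=115.52; 2: μ=9.8, E[X²]=192.08.
E[X] = 0.65·7.6 + 0.35·9.8 = 8.37.
E[X²] = 0.65·115.52 + 0.35·192.08 = 142.316.
Var(X) = E[X²] − (E[X])² = 142.316 − 70.0569 = 72.2591.
SD(X) = √72.2591 = 8.50054.

8.5005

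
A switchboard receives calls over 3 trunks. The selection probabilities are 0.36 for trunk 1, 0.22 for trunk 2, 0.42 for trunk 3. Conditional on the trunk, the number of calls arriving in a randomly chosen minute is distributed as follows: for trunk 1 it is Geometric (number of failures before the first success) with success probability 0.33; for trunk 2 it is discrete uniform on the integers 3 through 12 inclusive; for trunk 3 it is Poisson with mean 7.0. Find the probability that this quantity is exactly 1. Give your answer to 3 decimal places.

Conditional on each trunk, P(X = 1): 1: 0.2211; 2: 0; 3: 0.00638317.
By total probability, P(X = 1) = 0.36·0.2211 + 0.22·0 + 0.42·0.00638317 = 0.0822769.

0.082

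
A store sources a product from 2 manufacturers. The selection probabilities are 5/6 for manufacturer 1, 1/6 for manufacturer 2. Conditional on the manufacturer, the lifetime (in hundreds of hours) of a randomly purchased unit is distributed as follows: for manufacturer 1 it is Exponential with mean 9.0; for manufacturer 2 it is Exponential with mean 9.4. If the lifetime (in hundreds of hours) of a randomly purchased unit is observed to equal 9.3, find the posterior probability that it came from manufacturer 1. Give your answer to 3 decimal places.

Likelihoods f(9.3 | ·): 1: 0.0395354; 2: 0.0395547.
Posterior ∝ prior × likelihood. Numerator for 1: 0.833333·0.0395354 = 0.0329462.
Normalizing constant: 0.833333·0.0395354 + 0.166667·0.0395547 = 0.0395386.
P(1 | observation) = 0.0329462 / 0.0395386 = 0.833266.

0.833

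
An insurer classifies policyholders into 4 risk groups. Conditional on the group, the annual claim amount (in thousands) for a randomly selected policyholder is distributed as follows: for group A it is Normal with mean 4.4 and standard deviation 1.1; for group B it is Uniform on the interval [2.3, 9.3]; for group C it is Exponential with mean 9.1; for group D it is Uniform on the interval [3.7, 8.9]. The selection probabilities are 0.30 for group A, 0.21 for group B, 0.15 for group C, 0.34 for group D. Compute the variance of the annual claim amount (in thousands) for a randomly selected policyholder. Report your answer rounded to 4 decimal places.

Per component, A: μ=4.4, E[X²]=20.57; B: μ=5.8, E[X²]=37.7233; C: μ=9.1, E[X²]=165.62; D: μ=6.3, E[X²]=41.9433.
E[X] = 0.3·4.4 + 0.21·5.8 + 0.15·9.1 + 0.34·6.3 = 6.045.
E[X²] = 0.3·20.57 + 0.21·37.7233 + 0.15·165.62 + 0.34·41.9433 = 53.1966.
Var(X) = E[X²] − (E[X])² = 53.1966 − 36.542 = 16.6546.

16.6546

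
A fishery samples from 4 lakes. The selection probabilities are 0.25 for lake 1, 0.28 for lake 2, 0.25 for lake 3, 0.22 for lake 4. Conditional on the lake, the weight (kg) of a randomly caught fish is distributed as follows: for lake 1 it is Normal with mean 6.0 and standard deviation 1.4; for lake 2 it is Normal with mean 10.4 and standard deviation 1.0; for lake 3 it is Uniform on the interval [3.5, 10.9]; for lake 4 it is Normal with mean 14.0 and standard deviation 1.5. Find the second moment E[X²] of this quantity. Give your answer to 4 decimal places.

For each component E[X²] = Var + (mean)², giving 1: 37.96; 2: 109.16; 3: 56.4033; 4: 198.25.
Overall E[X²] = 0.25·37.96 + 0.28·109.16 + 0.25·56.4033 + 0.22·198.25 = 97.7706.

97.7706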